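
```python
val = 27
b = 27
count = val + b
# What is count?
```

Trace:
`val = 27` → val = 27
`b = 27` → b = 27
`count = val + b` → count = 54
So count = 54

Answer: 54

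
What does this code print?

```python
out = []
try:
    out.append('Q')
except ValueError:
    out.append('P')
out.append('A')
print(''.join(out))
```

Execution trace: 'Q' (try body, no exception) → 'A' (after the try/except). Output: QA

Answer: QA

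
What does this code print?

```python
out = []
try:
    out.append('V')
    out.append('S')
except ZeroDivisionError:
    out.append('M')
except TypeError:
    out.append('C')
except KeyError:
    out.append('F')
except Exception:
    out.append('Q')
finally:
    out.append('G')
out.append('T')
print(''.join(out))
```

Execution trace: 'V' (try body) → 'S' (try body, no exception) → 'G' (finally) → 'T' (after the try/except). Output: VSGT

Answer: VSGT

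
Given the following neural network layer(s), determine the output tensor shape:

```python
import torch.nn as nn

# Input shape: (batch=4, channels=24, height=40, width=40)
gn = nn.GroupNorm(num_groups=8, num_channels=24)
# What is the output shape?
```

Input: (4, 24, 40, 40) -> Output: (4, 24, 40, 40)

Answer: (4, 24, 40, 40)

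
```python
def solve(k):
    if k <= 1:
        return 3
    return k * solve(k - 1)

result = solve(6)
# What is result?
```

solve(6) = 6 * 5 * 4 * 3 * 2 * 3 = 2160

Answer: 2160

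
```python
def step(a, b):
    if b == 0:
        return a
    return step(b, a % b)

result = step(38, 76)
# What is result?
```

step(38, 76) -> step(76, 38) -> step(38, 0) -> 38

Answer: 38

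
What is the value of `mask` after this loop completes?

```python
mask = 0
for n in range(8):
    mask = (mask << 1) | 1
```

Build 8 consecutive 1-bits: 0b11111111
`mask` takes the values: 0 → 1 → 3 → 7 → 15 → 31 → 63 → 127 → 255

Answer: 255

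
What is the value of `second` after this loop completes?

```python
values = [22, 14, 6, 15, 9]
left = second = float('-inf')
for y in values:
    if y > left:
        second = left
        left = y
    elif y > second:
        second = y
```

Second largest (with repeats) in [22, 14, 6, 15, 9]
`second` takes the values: -inf → 14 → 15

Answer: 15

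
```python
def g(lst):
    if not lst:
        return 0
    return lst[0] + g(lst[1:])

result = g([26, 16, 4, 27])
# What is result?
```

26 + 16 + 4 + 27 + 0 = 73

Answer: 73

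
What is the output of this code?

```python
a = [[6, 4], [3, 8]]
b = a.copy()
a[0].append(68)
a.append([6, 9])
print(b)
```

Key concept: shallow copy with nested lists.
Step by step:
`a = [[6, 4], [3, 8]]` → a = [[6, 4], [3, 8]]
`b = a.copy()` → b = [[6, 4], [3, 8]]
`a[0].append(68)` → a = [[6, 4, 68], [3, 8]]; b = [[6, 4, 68], [3, 8]]
`a.append([6, 9])` → a = [[6, 4, 68], [3, 8], [6, 9]]
`print(b)` → prints [[6, 4, 68], [3, 8]]

Answer: [[6, 4, 68], [3, 8]]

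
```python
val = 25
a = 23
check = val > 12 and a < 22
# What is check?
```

Trace:
`val = 25` → val = 25
`a = 23` → a = 23
`check = val > 12 and a < 22` → check = False
So check = False

Answer: False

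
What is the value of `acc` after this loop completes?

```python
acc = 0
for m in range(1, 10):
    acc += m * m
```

Sum of squares 1² to 9² = 285
`acc` takes the values: 0 → 1 → 5 → 14 → 30 → 55 → 91 → 140 → 204 → 285

Answer: 285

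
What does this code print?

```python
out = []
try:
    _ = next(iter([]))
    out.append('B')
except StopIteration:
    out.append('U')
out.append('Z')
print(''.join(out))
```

Execution trace: 'U' (except StopIteration) → 'Z' (after the try/except). Output: UZ

Answer: UZ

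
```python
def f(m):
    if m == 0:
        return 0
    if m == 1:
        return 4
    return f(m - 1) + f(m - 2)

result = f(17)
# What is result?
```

Build up from base cases: f(0)=0, f(1)=4, f(2)=4, f(3)=8, f(4)=12, f(5)=20, f(6)=32, ..., f(17)=6388

Answer: 6388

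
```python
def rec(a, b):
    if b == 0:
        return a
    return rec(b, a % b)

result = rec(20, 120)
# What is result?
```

rec(20, 120) -> rec(120, 20) -> rec(20, 0) -> 20

Answer: 20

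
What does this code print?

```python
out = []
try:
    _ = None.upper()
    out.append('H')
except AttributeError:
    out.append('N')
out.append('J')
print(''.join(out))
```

Execution trace: 'N' (except AttributeError) → 'J' (after the try/except). Output: NJ

Answer: NJ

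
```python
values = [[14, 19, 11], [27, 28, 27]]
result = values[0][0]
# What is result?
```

Trace:
`values = [[14, 19, 11], [27, 28, 27]]` → values = [[14, 19, 11], [27, 28, 27]]
`result = values[0][0]` → result = 14
So result = 14

Answer: 14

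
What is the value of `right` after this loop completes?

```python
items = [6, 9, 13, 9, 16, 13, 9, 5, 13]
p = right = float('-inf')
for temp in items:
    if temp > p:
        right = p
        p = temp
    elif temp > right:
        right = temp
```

Second largest (with repeats) in [6, 9, 13, 9, 16, 13, 9, 5, 13]
`right` takes the values: -inf → 6 → 9 → 13

Answer: 13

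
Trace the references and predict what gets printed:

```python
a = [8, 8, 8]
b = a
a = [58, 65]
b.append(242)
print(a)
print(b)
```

Key concept: rebinding vs mutation: a is rebound to a new list, b still points at the original.
Step by step:
`a = [8, 8, 8]` → a = [8, 8, 8]
`b = a` → b = [8, 8, 8] (same object as a)
`a = [58, 65]` → a = [58, 65]
`b.append(242)` → b = [8, 8, 8, 242]
`print(a)` → prints [58, 65]
`print(b)` → prints [8, 8, 8, 242]

Answer:
[58, 65]
[8, 8, 8, 242]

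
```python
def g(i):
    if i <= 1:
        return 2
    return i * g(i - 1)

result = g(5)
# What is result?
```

g(5) = 5 * 4 * 3 * 2 * 2 = 240

Answer: 240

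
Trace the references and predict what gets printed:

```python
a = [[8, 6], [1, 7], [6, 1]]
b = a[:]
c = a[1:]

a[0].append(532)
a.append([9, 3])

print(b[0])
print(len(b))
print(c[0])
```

Key concept: slice with nested mutation.
Step by step:
`a = [[8, 6], [1, 7], [6, 1]]` → a = [[8, 6], [1, 7], [6, 1]]
`b = a[:]` → b = [[8, 6], [1, 7], [6, 1]]
`c = a[1:]` → c = [[1, 7], [6, 1]]
`a[0].append(532)` → a = [[8, 6, 532], [1, 7], [6, 1]]; b = [[8, 6, 532], [1, 7], [6, 1]]
`a.append([9, 3])` → a = [[8, 6, 532], [1, 7], [6, 1], [9, 3]]
`print(b[0])` → prints [8, 6, 532]
`print(len(b))` → prints 3
`print(c[0])` → prints [1, 7]

Answer:
[8, 6, 532]
3
[1, 7]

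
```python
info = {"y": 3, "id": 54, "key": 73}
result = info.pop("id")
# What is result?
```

Trace:
`info = {"y": 3, "id": 54, "key": 73}` → info = {'y': 3, 'id': 54, 'key': 73}
`result = info.pop("id")` → info = {'y': 3, 'key': 73}; result = 54
So result = 54

Answer: 54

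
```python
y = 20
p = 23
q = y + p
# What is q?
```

Trace:
`y = 20` → y = 20
`p = 23` → p = 23
`q = y + p` → q = 43
So q = 43

Answer: 43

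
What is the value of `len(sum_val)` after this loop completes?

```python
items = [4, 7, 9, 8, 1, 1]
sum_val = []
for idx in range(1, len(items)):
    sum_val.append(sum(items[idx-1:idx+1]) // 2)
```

Number of 2-element averages
`sum_val` takes the values: [] → [5] → [5, 8] → [5, 8, 8] → [5, 8, 8, 4] → [5, 8, 8, 4, 1]
So `len(sum_val)` = 5

Answer: 5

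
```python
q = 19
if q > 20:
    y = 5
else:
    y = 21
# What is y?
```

Trace:
`q = 19` → q = 19
`if q > 20: ...` → q > 20 is False, take else branch → y = 21
So y = 21

Answer: 21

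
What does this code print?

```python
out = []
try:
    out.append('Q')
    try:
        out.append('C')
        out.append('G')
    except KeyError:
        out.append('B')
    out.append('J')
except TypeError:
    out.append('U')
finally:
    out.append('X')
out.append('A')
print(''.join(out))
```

Execution trace: 'Q' (try body) → 'C' (inner try body) → 'G' (inner try body, no exception) → 'J' (try body, no exception) → 'X' (finally) → 'A' (after the try/except). Output: QCGJXA

Answer: QCGJXA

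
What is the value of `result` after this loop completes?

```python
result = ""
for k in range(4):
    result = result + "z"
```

Repeat 'z' 4 times
`result` takes the values: "" → "z" → "zz" → "zzz" → "zzzz"

Answer: "zzzz"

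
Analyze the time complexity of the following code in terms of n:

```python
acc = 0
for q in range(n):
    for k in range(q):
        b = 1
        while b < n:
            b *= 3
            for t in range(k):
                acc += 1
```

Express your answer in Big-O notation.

Each loop level contributes: n × n × log n × n. Multiplying the contributions gives O(n^3 log n).

Answer: O(n^3 log n)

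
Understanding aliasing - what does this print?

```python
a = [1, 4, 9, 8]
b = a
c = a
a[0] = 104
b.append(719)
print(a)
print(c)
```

Key concept: multiple aliases.
Step by step:
`a = [1, 4, 9, 8]` → a = [1, 4, 9, 8]
`b = a` → b = [1, 4, 9, 8] (same object as a)
`c = a` → c = [1, 4, 9, 8] (same object as a, b)
`a[0] = 104` → a = [104, 4, 9, 8] (same object as b, c); b = [104, 4, 9, 8] (same object as a, c); c = [104, 4, 9, 8] (same object as a, b)
`b.append(719)` → a = [104, 4, 9, 8, 719] (same object as b, c); b = [104, 4, 9, 8, 719] (same object as a, c); c = [104, 4, 9, 8, 719] (same object as a, b)
`print(a)` → prints [104, 4, 9, 8, 719]
`print(c)` → prints [104, 4, 9, 8, 719]

Answer:
[104, 4, 9, 8, 719]
[104, 4, 9, 8, 719]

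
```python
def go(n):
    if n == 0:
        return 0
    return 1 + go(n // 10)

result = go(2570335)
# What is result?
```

Count of digits of 2570335: 7

Answer: 7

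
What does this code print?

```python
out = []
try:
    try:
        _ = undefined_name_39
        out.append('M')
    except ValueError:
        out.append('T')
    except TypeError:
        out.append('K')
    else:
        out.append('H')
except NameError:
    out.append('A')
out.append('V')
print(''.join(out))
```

Execution trace: 'A' (outer except NameError) → 'V' (after the try/except). Output: AV

Answer: AV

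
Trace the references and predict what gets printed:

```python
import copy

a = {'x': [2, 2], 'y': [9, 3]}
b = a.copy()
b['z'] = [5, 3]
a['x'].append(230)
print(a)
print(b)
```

Key concept: shallow copy of dict with mutable values.
Step by step:
`a = {'x': [2, 2], 'y': [9, 3]}` → a = {'x': [2, 2], 'y': [9, 3]}
`b = a.copy()` → b = {'x': [2, 2], 'y': [9, 3]}
`b['z'] = [5, 3]` → b = {'x': [2, 2], 'y': [9, 3], 'z': [5, 3]}
`a['x'].append(230)` → a = {'x': [2, 2, 230], 'y': [9, 3]}; b = {'x': [2, 2, 230], 'y': [9, 3], 'z': [5, 3]}
`print(a)` → prints {'x': [2, 2, 230], 'y': [9, 3]}
`print(b)` → prints {'x': [2, 2, 230], 'y': [9, 3], 'z': [5, 3]}

Answer:
{'x': [2, 2, 230], 'y': [9, 3]}
{'x': [2, 2, 230], 'y': [9, 3], 'z': [5, 3]}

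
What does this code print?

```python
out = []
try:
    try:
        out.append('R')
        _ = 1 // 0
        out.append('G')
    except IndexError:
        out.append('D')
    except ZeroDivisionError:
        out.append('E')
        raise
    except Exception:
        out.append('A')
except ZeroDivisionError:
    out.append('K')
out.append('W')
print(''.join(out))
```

Execution trace: 'R' (inner try body) → 'E' (inner except ZeroDivisionError) → 'K' (outer except ZeroDivisionError) → 'W' (after the try/except). Output: REKW

Answer: REKW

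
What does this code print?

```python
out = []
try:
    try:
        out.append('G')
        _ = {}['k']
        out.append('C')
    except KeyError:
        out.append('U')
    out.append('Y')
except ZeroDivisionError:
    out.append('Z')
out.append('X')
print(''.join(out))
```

Execution trace: 'G' (inner try body) → 'U' (inner except KeyError) → 'Y' (try body, no exception) → 'X' (after the try/except). Output: GUYX

Answer: GUYX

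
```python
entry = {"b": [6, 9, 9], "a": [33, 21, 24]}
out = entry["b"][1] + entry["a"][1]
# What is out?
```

Trace:
`entry = {"b": [6, 9, 9], "a": [33, 21, 24]}` → entry = {'b': [6, 9, 9], 'a': [33, 21, 24]}
`out = entry["b"][1] + entry["a"][1]` → out = 30
So out = 30

Answer: 30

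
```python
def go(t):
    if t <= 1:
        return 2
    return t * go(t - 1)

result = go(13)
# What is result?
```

go(13) = 13 * 12 * 11 * 10 * 9 * 8 * 7 * 6 * 5 * 4 * 3 * 2 * 2 = 12454041600

Answer: 12454041600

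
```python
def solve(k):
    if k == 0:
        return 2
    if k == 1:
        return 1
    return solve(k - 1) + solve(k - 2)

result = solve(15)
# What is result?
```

Build up from base cases: solve(0)=2, solve(1)=1, solve(2)=3, solve(3)=4, solve(4)=7, solve(5)=11, solve(6)=18, ..., solve(15)=1364

Answer: 1364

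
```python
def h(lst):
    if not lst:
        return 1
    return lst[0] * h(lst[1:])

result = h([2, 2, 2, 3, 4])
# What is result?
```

Product over [2, 2, 2, 3, 4] = 2 * 2 * 2 * 3 * 4 = 96

Answer: 96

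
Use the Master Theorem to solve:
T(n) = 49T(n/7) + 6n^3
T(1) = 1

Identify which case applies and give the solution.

a=49, b=7, f(n)=6n^3. log_7(49) = 2. Since c=3 > 2 and the regularity condition holds (49(n/7)^3 = (49/7^3)n^3 with 49/7^3 < 1), Case 3 applies: T(n) = Θ(f(n)) = O(n^3).

Answer: O(n^3) - Case 3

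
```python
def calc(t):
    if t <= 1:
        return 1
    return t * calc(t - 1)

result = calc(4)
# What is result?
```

calc(4) = 4 * 3 * 2 * 1 = 24

Answer: 24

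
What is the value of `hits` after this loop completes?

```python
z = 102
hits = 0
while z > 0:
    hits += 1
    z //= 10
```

Count digits by repeated division by 10
`hits` takes the values: 0 → 1 → 2 → 3

Answer: 3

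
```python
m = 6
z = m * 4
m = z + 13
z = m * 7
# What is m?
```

Trace:
`m = 6` → m = 6
`z = m * 4` → z = 24
`m = z + 13` → m = 37
`z = m * 7` → z = 259
So m = 37

Answer: 37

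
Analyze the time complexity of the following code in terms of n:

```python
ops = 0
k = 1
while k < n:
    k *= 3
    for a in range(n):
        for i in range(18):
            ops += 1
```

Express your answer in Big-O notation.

Each loop level contributes: log n × n × 1. Multiplying the contributions gives O(n log n).

Answer: O(n log n)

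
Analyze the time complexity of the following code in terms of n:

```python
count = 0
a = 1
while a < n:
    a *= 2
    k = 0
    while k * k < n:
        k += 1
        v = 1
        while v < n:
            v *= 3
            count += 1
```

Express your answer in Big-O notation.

Each loop level contributes: log n × √n × log n. Multiplying the contributions gives O(√n log² n).

Answer: O(√n log² n)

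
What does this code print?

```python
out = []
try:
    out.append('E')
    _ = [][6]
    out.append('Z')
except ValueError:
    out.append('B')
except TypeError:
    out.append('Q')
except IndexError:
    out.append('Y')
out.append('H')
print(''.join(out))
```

Execution trace: 'E' (try body) → 'Y' (except IndexError) → 'H' (after the try/except). Output: EYH

Answer: EYH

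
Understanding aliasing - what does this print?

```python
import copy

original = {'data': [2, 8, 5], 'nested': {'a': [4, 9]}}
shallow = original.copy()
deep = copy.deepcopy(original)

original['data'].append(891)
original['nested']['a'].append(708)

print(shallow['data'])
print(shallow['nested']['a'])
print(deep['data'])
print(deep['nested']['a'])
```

Key concept: comparing shallow vs deep copy.
Step by step:
`original = {'data': [2, 8, 5], 'nested': {'a': [4, 9]}}` → original = {'data': [2, 8, 5], 'nested': {'a': [4, 9]}}
`shallow = original.copy()` → shallow = {'data': [2, 8, 5], 'nested': {'a': [4, 9]}}
`deep = copy.deepcopy(original)` → deep = {'data': [2, 8, 5], 'nested': {'a': [4, 9]}}
`original['data'].append(891)` → original = {'data': [2, 8, 5, 891], 'nested': {'a': [4, 9]}}; shallow = {'data': [2, 8, 5, 891], 'nested': {'a': [4, 9]}}
`original['nested']['a'].append(708)` → original = {'data': [2, 8, 5, 891], 'nested': {'a': [4, 9, 708]}}; shallow = {'data': [2, 8, 5, 891], 'nested': {'a': [4, 9, 708]}}
`print(shallow['data'])` → prints [2, 8, 5, 891]
`print(shallow['nested']['a'])` → prints [4, 9, 708]
`print(deep['data'])` → prints [2, 8, 5]
`print(deep['nested']['a'])` → prints [4, 9]

Answer:
[2, 8, 5, 891]
[4, 9, 708]
[2, 8, 5]
[4, 9]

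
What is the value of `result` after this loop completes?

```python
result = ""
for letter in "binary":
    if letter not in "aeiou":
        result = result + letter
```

Remove vowels from 'binary'
`result` takes the values: "" → "b" → "bn" → "bnr" → "bnry"

Answer: "bnry"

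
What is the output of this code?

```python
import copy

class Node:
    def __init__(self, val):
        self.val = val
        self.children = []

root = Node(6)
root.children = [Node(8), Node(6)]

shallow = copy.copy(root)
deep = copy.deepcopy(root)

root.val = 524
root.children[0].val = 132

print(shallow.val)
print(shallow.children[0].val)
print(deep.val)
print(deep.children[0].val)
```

Key concept: deep copy with custom objects.
Step by step:
`root = Node(6)` → root = Node(val=6, children=[])
`root.children = [Node(8), Node(6)]` → root = Node(val=6, children=[Node(val=8, children=[]), Node(val=6, children=[])])
`shallow = copy.copy(root)` → shallow = Node(val=6, children=[Node(val=8, children=[]), Node(val=6, children=[])])
`deep = copy.deepcopy(root)` → deep = Node(val=6, children=[Node(val=8, children=[]), Node(val=6, children=[])])
`root.val = 524` → root = Node(val=524, children=[Node(val=8, children=[]), Node(val=6, children=[])])
`root.children[0].val = 132` → root = Node(val=524, children=[Node(val=132, children=[]), Node(val=6, children=[])]); shallow = Node(val=6, children=[Node(val=132, children=[]), Node(val=6, children=[])])
`print(shallow.val)` → prints 6
`print(shallow.children[0].val)` → prints 132
`print(deep.val)` → prints 6
`print(deep.children[0].val)` → prints 8

Answer:
6
132
6
8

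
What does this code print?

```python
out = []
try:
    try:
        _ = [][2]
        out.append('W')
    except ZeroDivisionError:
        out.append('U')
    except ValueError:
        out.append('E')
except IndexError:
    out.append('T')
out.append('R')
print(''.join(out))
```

Execution trace: 'T' (outer except IndexError) → 'R' (after the try/except). Output: TR

Answer: TR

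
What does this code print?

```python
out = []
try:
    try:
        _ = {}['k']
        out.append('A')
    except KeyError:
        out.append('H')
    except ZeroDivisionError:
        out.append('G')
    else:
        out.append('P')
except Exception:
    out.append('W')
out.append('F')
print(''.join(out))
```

Execution trace: 'H' (inner except KeyError) → 'F' (after the try/except). Output: HF

Answer: HF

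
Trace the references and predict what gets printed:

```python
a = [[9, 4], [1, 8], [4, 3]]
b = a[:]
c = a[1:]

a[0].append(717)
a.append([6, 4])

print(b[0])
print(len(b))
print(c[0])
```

Key concept: slice with nested mutation.
Step by step:
`a = [[9, 4], [1, 8], [4, 3]]` → a = [[9, 4], [1, 8], [4, 3]]
`b = a[:]` → b = [[9, 4], [1, 8], [4, 3]]
`c = a[1:]` → c = [[1, 8], [4, 3]]
`a[0].append(717)` → a = [[9, 4, 717], [1, 8], [4, 3]]; b = [[9, 4, 717], [1, 8], [4, 3]]
`a.append([6, 4])` → a = [[9, 4, 717], [1, 8], [4, 3], [6, 4]]
`print(b[0])` → prints [9, 4, 717]
`print(len(b))` → prints 3
`print(c[0])` → prints [1, 8]

Answer:
[9, 4, 717]
3
[1, 8]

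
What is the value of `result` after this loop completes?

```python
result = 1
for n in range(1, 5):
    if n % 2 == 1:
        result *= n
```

Product of odd numbers 1 to 4
`result` takes the values: 1 → 3

Answer: 3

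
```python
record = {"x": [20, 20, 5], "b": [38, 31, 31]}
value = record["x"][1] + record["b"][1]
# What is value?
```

Trace:
`record = {"x": [20, 20, 5], "b": [38, 31, 31]}` → record = {'x': [20, 20, 5], 'b': [38, 31, 31]}
`value = record["x"][1] + record["b"][1]` → value = 51
So value = 51

Answer: 51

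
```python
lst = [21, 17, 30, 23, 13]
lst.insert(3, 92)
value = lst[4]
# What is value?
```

Trace:
`lst = [21, 17, 30, 23, 13]` → lst = [21, 17, 30, 23, 13]
`lst.insert(3, 92)` → lst = [21, 17, 30, 92, 23, 13]
`value = lst[4]` → value = 23
So value = 23

Answer: 23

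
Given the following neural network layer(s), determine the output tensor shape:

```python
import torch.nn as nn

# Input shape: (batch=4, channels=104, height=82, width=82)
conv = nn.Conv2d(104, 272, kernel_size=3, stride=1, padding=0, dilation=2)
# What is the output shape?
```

Input: (4, 104, 82, 82) -> Output: (4, 272, 78, 78)

Answer: (4, 272, 78, 78)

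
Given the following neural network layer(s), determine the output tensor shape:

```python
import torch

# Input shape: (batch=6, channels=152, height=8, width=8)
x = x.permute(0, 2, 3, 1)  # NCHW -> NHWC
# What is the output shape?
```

Input: (6, 152, 8, 8) -> Output: (6, 8, 8, 152)

Answer: (6, 8, 8, 152)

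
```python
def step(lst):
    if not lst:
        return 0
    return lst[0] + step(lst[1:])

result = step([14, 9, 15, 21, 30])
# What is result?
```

14 + 9 + 15 + 21 + 30 + 0 = 89

Answer: 89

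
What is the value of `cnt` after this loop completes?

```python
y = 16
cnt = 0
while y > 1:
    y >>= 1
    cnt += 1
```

Count right shifts until 1
`cnt` takes the values: 0 → 1 → 2 → 3 → 4

Answer: 4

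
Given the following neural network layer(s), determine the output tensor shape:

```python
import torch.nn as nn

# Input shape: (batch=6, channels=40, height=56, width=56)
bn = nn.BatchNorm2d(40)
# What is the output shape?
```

Input: (6, 40, 56, 56) -> Output: (6, 40, 56, 56)

Answer: (6, 40, 56, 56)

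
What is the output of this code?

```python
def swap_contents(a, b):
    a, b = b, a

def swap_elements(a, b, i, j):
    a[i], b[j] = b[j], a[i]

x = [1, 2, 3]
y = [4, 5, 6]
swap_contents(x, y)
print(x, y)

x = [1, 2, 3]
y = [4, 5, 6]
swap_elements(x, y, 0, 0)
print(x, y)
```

Key concept: parameter rebinding vs mutation.
Step by step:
`x = [1, 2, 3]` → x = [1, 2, 3]
`y = [4, 5, 6]` → y = [4, 5, 6]
`swap_contents(x, y)` → no visible change to tracked variables
`print(x, y)` → prints [1, 2, 3] [4, 5, 6]
`x = [1, 2, 3]` → x = [1, 2, 3]
`y = [4, 5, 6]` → y = [4, 5, 6]
`swap_elements(x, y, 0, 0)` → x = [4, 2, 3]; y = [1, 5, 6]
`print(x, y)` → prints [4, 2, 3] [1, 5, 6]

Answer:
[1, 2, 3] [4, 5, 6]
[4, 2, 3] [1, 5, 6]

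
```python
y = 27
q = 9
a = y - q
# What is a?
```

Trace:
`y = 27` → y = 27
`q = 9` → q = 9
`a = y - q` → a = 18
So a = 18

Answer: 18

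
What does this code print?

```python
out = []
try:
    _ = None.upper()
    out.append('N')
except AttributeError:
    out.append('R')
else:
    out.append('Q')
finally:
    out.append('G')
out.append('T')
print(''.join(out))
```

Execution trace: 'R' (except AttributeError) → 'G' (finally) → 'T' (after the try/except). Output: RGT

Answer: RGT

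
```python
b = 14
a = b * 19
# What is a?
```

Trace:
`b = 14` → b = 14
`a = b * 19` → a = 266
So a = 266

Answer: 266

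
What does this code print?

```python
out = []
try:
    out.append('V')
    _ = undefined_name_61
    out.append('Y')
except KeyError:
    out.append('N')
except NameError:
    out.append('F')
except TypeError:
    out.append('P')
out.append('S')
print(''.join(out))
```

Execution trace: 'V' (try body) → 'F' (except NameError) → 'S' (after the try/except). Output: VFS

Answer: VFS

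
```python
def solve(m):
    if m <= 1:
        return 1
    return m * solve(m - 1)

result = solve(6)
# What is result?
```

solve(6) = 6 * 5 * 4 * 3 * 2 * 1 = 720

Answer: 720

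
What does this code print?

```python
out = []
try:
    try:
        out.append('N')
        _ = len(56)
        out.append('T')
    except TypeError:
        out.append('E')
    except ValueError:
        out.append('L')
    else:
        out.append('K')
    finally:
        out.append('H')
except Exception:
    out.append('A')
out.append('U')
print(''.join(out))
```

Execution trace: 'N' (inner try body) → 'E' (inner except TypeError) → 'H' (inner finally) → 'U' (after the try/except). Output: NEHU

Answer: NEHU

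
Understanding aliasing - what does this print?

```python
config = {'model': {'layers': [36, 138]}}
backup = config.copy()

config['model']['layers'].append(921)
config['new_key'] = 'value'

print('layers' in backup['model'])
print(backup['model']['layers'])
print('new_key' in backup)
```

Key concept: shallow copy gotcha with nested dict.
Step by step:
`config = {'model': {'layers': [36, 138]}}` → config = {'model': {'layers': [36, 138]}}
`backup = config.copy()` → backup = {'model': {'layers': [36, 138]}}
`config['model']['layers'].append(921)` → config = {'model': {'layers': [36, 138, 921]}}; backup = {'model': {'layers': [36, 138, 921]}}
`config['new_key'] = 'value'` → config = {'model': {'layers': [36, 138, 921]}, 'new_key': 'value'}
`print('layers' in backup['model'])` → prints True
`print(backup['model']['layers'])` → prints [36, 138, 921]
`print('new_key' in backup)` → prints False

Answer:
True
[36, 138, 921]
False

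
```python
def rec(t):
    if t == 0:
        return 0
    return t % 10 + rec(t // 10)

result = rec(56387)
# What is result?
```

Sum of digits of 56387: 7 + 8 + 3 + 6 + 5 = 29

Answer: 29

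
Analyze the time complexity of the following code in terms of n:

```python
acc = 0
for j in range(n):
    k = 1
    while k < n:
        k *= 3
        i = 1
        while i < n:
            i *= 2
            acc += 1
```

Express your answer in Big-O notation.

Each loop level contributes: n × log n × log n. Multiplying the contributions gives O(n log² n).

Answer: O(n log² n)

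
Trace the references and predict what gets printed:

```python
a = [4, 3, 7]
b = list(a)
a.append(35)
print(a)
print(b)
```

Key concept: list() constructor creates copy.
Step by step:
`a = [4, 3, 7]` → a = [4, 3, 7]
`b = list(a)` → b = [4, 3, 7]
`a.append(35)` → a = [4, 3, 7, 35]
`print(a)` → prints [4, 3, 7, 35]
`print(b)` → prints [4, 3, 7]

Answer:
[4, 3, 7, 35]
[4, 3, 7]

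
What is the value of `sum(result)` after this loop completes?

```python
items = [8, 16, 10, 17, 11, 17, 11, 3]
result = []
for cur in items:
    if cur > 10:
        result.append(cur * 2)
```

Sum of doubled values > 10
`result` takes the values: [] → [32] → [32, 34] → [32, 34, 22] → [32, 34, 22, 34] → [32, 34, 22, 34, 22]
So `sum(result)` = 144

Answer: 144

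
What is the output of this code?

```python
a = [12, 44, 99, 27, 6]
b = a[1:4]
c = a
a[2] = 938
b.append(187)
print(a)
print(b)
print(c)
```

Key concept: slice vs alias.
Step by step:
`a = [12, 44, 99, 27, 6]` → a = [12, 44, 99, 27, 6]
`b = a[1:4]` → b = [44, 99, 27]
`c = a` → c = [12, 44, 99, 27, 6] (same object as a)
`a[2] = 938` → a = [12, 44, 938, 27, 6] (same object as c); c = [12, 44, 938, 27, 6] (same object as a)
`b.append(187)` → b = [44, 99, 27, 187]
`print(a)` → prints [12, 44, 938, 27, 6]
`print(b)` → prints [44, 99, 27, 187]
`print(c)` → prints [12, 44, 938, 27, 6]

Answer:
[12, 44, 938, 27, 6]
[44, 99, 27, 187]
[12, 44, 938, 27, 6]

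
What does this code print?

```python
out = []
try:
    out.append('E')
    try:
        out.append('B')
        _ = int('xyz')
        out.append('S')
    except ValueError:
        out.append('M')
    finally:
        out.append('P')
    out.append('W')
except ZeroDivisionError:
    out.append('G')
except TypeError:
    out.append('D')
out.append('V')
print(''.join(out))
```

Execution trace: 'E' (try body) → 'B' (inner try body) → 'M' (inner except ValueError) → 'P' (inner finally) → 'W' (try body, no exception) → 'V' (after the try/except). Output: EBMPWV

Answer: EBMPWV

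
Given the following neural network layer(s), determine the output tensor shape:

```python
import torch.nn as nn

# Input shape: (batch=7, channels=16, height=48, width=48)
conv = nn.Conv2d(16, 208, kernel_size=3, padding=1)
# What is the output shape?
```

Input: (7, 16, 48, 48) -> Output: (7, 208, 48, 48)

Answer: (7, 208, 48, 48)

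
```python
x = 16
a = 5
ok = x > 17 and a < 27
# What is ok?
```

Trace:
`x = 16` → x = 16
`a = 5` → a = 5
`ok = x > 17 and a < 27` → ok = False
So ok = False

Answer: False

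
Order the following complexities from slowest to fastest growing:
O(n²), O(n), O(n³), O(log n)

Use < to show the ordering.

Ordered by growth rate: O(log n) < O(n) < O(n²) < O(n³)

Answer: O(log n) < O(n) < O(n²) < O(n³)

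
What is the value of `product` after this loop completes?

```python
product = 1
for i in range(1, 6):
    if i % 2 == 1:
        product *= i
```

Product of odd numbers 1 to 5
`product` takes the values: 1 → 3 → 15

Answer: 15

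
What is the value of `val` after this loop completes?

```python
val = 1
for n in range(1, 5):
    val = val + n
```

Start at 1, add 1 through 4
`val` takes the values: 1 → 2 → 4 → 7 → 11

Answer: 11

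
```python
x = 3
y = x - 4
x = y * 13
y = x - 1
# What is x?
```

Trace:
`x = 3` → x = 3
`y = x - 4` → y = -1
`x = y * 13` → x = -13
`y = x - 1` → y = -14
So x = -13

Answer: -13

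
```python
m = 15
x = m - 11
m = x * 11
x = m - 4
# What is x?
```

Trace:
`m = 15` → m = 15
`x = m - 11` → x = 4
`m = x * 11` → m = 44
`x = m - 4` → x = 40
So x = 40

Answer: 40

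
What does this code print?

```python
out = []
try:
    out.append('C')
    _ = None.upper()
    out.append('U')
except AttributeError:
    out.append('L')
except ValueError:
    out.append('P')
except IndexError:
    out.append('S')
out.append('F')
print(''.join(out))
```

Execution trace: 'C' (try body) → 'L' (except AttributeError) → 'F' (after the try/except). Output: CLF

Answer: CLF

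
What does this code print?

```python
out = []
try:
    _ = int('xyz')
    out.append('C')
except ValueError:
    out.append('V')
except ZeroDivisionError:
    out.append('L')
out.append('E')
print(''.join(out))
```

Execution trace: 'V' (except ValueError) → 'E' (after the try/except). Output: VE

Answer: VE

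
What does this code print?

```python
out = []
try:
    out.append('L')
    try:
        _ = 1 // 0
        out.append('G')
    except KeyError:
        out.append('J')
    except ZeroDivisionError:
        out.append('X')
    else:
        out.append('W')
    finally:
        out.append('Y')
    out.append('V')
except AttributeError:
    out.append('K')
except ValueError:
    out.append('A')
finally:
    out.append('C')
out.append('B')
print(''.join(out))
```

Execution trace: 'L' (try body) → 'X' (inner except ZeroDivisionError) → 'Y' (inner finally) → 'V' (try body, no exception) → 'C' (finally) → 'B' (after the try/except). Output: LXYVCB

Answer: LXYVCB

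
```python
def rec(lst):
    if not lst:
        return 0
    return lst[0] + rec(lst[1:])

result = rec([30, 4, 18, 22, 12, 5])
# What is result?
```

30 + 4 + 18 + 22 + 12 + 5 + 0 = 91

Answer: 91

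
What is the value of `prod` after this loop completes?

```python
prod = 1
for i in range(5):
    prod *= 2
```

2^5 = 32
`prod` takes the values: 1 → 2 → 4 → 8 → 16 → 32

Answer: 32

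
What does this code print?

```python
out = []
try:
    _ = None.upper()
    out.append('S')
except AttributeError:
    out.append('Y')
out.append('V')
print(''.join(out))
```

Execution trace: 'Y' (except AttributeError) → 'V' (after the try/except). Output: YV

Answer: YV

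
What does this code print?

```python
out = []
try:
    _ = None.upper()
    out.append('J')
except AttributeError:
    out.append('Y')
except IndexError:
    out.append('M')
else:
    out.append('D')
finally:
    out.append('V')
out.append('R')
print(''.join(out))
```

Execution trace: 'Y' (except AttributeError) → 'V' (finally) → 'R' (after the try/except). Output: YVR

Answer: YVR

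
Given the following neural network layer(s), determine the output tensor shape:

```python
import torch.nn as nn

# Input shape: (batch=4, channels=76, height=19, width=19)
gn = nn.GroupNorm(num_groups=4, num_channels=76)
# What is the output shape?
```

Input: (4, 76, 19, 19) -> Output: (4, 76, 19, 19)

Answer: (4, 76, 19, 19)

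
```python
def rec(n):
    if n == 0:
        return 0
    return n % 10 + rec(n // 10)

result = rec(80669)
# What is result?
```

Sum of digits of 80669: 9 + 6 + 6 + 0 + 8 = 29

Answer: 29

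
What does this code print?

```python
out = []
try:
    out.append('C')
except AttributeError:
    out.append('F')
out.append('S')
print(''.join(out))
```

Execution trace: 'C' (try body, no exception) → 'S' (after the try/except). Output: CS

Answer: CS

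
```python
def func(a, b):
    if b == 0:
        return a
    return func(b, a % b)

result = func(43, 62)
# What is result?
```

func(43, 62) -> func(62, 43) -> func(43, 19) -> func(19, 5) -> func(5, 4) -> func(4, 1) -> func(1, 0) -> 1

Answer: 1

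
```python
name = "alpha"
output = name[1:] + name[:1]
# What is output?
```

Trace:
`name = "alpha"` → name = 'alpha'
`output = name[1:] + name[:1]` → output = 'lphaa'
So output = 'lphaa'

Answer: 'lphaa'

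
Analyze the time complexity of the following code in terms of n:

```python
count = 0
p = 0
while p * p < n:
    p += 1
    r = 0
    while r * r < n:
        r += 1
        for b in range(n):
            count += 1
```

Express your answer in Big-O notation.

Each loop level contributes: √n × √n × n. Multiplying the contributions gives O(n^2).

Answer: O(n^2)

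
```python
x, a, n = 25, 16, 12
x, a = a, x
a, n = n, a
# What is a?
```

Trace:
`x, a, n = 25, 16, 12` → x = 25; a = 16; n = 12
`x, a = a, x` → x = 16; a = 25
`a, n = n, a` → a = 12; n = 25
So a = 12

Answer: 12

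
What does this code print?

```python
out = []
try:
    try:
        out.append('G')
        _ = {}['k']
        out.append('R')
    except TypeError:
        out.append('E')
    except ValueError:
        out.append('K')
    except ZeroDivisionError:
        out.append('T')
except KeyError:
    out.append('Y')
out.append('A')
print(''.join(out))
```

Execution trace: 'G' (try body) → 'Y' (outer except KeyError) → 'A' (after the try/except). Output: GYA

Answer: GYA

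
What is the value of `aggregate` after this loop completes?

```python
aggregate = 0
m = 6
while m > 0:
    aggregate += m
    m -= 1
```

Sum 6 down to 1
`aggregate` takes the values: 0 → 6 → 11 → 15 → 18 → 20 → 21

Answer: 21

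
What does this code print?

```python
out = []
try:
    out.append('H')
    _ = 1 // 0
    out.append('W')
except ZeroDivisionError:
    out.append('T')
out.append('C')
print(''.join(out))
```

Execution trace: 'H' (try body) → 'T' (except ZeroDivisionError) → 'C' (after the try/except). Output: HTC

Answer: HTC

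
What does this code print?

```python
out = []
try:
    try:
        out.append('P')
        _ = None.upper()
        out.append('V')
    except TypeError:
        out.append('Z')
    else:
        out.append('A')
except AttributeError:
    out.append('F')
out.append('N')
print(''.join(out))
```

Execution trace: 'P' (try body) → 'F' (outer except AttributeError) → 'N' (after the try/except). Output: PFN

Answer: PFN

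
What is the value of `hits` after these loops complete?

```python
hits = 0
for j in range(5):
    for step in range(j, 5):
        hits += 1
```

Upper triangle: 5 + 4 + ... + 1
`hits` takes the values: 0 → 1 → 2 → 3 → 4 → 5 → 6 → 7 → 8 → 9 → 10 → 11 → 12 → 13 → 14 → 15

Answer: 15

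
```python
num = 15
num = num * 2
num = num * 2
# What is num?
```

Trace:
`num = 15` → num = 15
`num = num * 2` → num = 30
`num = num * 2` → num = 60
So num = 60

Answer: 60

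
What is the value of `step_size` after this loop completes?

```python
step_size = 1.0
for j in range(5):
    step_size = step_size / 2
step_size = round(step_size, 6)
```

Halving LR 5 times: 1 / 2^5
`step_size` takes the values: 1.0 → 0.5 → 0.25 → 0.125 → 0.0625 → 0.03125

Answer: 0.03125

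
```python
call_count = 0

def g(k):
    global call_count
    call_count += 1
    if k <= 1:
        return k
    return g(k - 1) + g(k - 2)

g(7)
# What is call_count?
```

Calls(k) = 1 + Calls(k-1) + Calls(k-2); Calls(0)=Calls(1)=1. For k=7 this gives 41.

Answer: 41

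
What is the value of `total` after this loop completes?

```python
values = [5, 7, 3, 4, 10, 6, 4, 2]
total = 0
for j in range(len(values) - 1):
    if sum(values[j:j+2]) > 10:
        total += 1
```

Count windows with sum > 10
`total` takes the values: 0 → 1 → 2 → 3

Answer: 3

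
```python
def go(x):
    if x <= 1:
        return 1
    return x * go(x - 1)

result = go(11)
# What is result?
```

go(11) = 11 * 10 * 9 * 8 * 7 * 6 * 5 * 4 * 3 * 2 * 1 = 39916800

Answer: 39916800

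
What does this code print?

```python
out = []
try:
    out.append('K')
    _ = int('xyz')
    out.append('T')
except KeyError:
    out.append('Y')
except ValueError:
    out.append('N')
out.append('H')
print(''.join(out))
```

Execution trace: 'K' (try body) → 'N' (except ValueError) → 'H' (after the try/except). Output: KNH

Answer: KNH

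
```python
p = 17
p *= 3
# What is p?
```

Trace:
`p = 17` → p = 17
`p *= 3` → p = 51
So p = 51

Answer: 51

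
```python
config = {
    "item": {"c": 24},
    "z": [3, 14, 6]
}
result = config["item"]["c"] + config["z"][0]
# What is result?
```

Trace:
`config = { ...` → config = {'item': {'c': 24}, 'z': [3, 14, 6]}
`result = config["item"]["c"] + config["z"][0]` → result = 27
So result = 27

Answer: 27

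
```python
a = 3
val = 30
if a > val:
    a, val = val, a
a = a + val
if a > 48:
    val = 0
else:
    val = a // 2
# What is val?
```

Trace:
`a = 3` → a = 3
`val = 30` → val = 30
`if a > val: ...` → a > val is False → no variable changes
`a = a + val` → a = 33
`if a > 48: ...` → a > 48 is False, take else branch → val = 16
So val = 16

Answer: 16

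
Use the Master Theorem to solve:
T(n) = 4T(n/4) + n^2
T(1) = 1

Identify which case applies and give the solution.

a=4, b=4, f(n)=n^2. log_4(4) = 1. Since c=2 > 1 and the regularity condition holds (4(n/4)^2 = (4/4^2)n^2 with 4/4^2 < 1), Case 3 applies: T(n) = Θ(f(n)) = O(n^2).

Answer: O(n^2) - Case 3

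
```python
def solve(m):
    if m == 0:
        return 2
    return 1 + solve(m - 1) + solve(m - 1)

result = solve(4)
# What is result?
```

solve(m) = 1 + 2·solve(m-1), solve(0)=2. Closed form: (2+1)·2^4 - 1 = 47.

Answer: 47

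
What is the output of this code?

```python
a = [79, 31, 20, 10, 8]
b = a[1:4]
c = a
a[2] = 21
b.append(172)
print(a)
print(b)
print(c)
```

Key concept: slice vs alias.
Step by step:
`a = [79, 31, 20, 10, 8]` → a = [79, 31, 20, 10, 8]
`b = a[1:4]` → b = [31, 20, 10]
`c = a` → c = [79, 31, 20, 10, 8] (same object as a)
`a[2] = 21` → a = [79, 31, 21, 10, 8] (same object as c); c = [79, 31, 21, 10, 8] (same object as a)
`b.append(172)` → b = [31, 20, 10, 172]
`print(a)` → prints [79, 31, 21, 10, 8]
`print(b)` → prints [31, 20, 10, 172]
`print(c)` → prints [79, 31, 21, 10, 8]

Answer:
[79, 31, 21, 10, 8]
[31, 20, 10, 172]
[79, 31, 21, 10, 8]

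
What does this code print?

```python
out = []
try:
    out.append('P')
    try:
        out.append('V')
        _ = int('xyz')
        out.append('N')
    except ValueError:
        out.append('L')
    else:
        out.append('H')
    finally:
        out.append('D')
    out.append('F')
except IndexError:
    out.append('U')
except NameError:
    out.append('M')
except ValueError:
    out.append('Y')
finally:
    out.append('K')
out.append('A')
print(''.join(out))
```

Execution trace: 'P' (try body) → 'V' (inner try body) → 'L' (inner except ValueError) → 'D' (inner finally) → 'F' (try body, no exception) → 'K' (finally) → 'A' (after the try/except). Output: PVLDFKA

Answer: PVLDFKA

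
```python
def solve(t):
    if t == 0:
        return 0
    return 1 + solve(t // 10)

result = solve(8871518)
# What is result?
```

Count of digits of 8871518: 7

Answer: 7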